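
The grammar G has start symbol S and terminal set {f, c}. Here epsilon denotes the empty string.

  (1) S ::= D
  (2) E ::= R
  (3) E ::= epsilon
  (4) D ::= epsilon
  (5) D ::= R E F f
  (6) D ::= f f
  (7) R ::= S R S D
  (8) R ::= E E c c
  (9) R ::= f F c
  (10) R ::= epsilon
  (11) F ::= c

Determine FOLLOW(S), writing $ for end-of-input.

{$, c, f}

FIRST(F) = {c}
FIRST(S) = {epsilon, c, f}  (via D)
FIRST(E) = {epsilon, c, f}  (via R)
FIRST(D) = {epsilon, c, f}  (via R E F f)
FIRST(R) = {epsilon, c, f}  (via S R S D, E E c c)
FOLLOW(S) includes $ since S is the start symbol.
FOLLOW(E): in D::=R E F f, E is followed by F f with FIRST {c}; in R::=E E c c (occurrence 1), E is followed by E c c with FIRST {c, f}; in R::=E E c c (occurrence 2), E is followed by c c with FIRST {c}. Thus FOLLOW(E) = {c, f}.
FOLLOW(R): in E::=R, the suffix after R is empty, so FOLLOW(R) ⊇ FOLLOW(E) = {c, f}; in D::=R E F f, R is followed by E F f with FIRST {c, f}; in R::=S R S D, R is followed by S D with FIRST {epsilon, c, f}; in R::=S R S D, the suffix after R is nullable (adds nothing new). Thus FOLLOW(R) = {c, f}.
FOLLOW(S): in R::=S R S D (occurrence 1), S is followed by R S D with FIRST {epsilon, c, f}; in R::=S R S D (occurrence 1), the suffix after S is nullable, so FOLLOW(S) ⊇ FOLLOW(R) = {c, f}; in R::=S R S D (occurrence 2), S is followed by D with FIRST {epsilon, c, f}; in R::=S R S D (occurrence 2), the suffix after S is nullable, so FOLLOW(S) ⊇ FOLLOW(R) = {c, f}. Thus FOLLOW(S) = {$, c, f}.
FOLLOW(D): in S::=D, the suffix after D is empty, so FOLLOW(D) ⊇ FOLLOW(S) = {$, c, f}; in R::=S R S D, the suffix after D is empty, so FOLLOW(D) ⊇ FOLLOW(R) = {c, f}. Thus FOLLOW(D) = {$, c, f}.
FOLLOW(F): in D::=R E F f, F is followed by f with FIRST {f}; in R::=f F c, F is followed by c with FIRST {c}. Thus FOLLOW(F) = {c, f}.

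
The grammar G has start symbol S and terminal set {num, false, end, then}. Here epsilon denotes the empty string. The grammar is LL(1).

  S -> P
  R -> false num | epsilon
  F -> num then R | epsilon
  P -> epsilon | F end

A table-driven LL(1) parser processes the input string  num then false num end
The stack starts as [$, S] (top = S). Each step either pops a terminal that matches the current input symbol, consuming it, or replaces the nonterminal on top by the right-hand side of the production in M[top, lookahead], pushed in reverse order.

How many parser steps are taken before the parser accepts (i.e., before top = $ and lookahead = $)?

step 1: stack=$ S  input=num then false num end $  — expand S -> P
step 2: stack=$ P  input=num then false num end $  — expand P -> F end
step 3: stack=$ end F  input=num then false num end $  — expand F -> num then R
step 4: stack=$ end R then num  input=num then false num end $  — match num
step 5: stack=$ end R then  input=then false num end $  — match then
step 6: stack=$ end R  input=false num end $  — expand R -> false num
step 7: stack=$ end num false  input=false num end $  — match false
step 8: stack=$ end num  input=num end $  — match num
step 9: stack=$ end  input=end $  — match end
Accept reached after 9 steps.

9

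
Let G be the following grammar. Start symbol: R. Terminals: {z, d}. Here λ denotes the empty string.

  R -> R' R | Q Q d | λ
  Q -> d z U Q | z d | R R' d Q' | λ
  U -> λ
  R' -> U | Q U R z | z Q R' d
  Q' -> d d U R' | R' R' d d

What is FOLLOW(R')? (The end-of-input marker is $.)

{$, d, z}

FIRST(U) = {λ}
FIRST(R) = {λ, d, z}  (via R' R, Q Q d)
FIRST(Q) = {λ, d, z}  (via R R' d Q')
FIRST(R') = {λ, d, z}  (via U, Q U R z)
FIRST(Q') = {d, z}  (via R' R' d d)
FOLLOW(R) includes $ since R is the start symbol.
FOLLOW(R): in R->R' R, the suffix after R is empty (adds nothing new); in Q->R R' d Q', R is followed by R' d Q' with FIRST {d, z}; in R'->Q U R z, R is followed by z with FIRST {z}. Thus FOLLOW(R) = {$, d, z}.
FOLLOW(Q): in R->Q Q d (occurrence 1), Q is followed by Q d with FIRST {d, z}; in R->Q Q d (occurrence 2), Q is followed by d with FIRST {d}; in Q->d z U Q, the suffix after Q is empty (adds nothing new); in R'->Q U R z, Q is followed by U R z with FIRST {d, z}; in R'->z Q R' d, Q is followed by R' d with FIRST {d, z}. Thus FOLLOW(Q) = {d, z}.
FOLLOW(Q'): in Q->R R' d Q', the suffix after Q' is empty, so FOLLOW(Q') ⊇ FOLLOW(Q) = {d, z}. Thus FOLLOW(Q') = {d, z}.
FOLLOW(R'): in R->R' R, R' is followed by R with FIRST {λ, d, z}; in R->R' R, the suffix after R' is nullable, so FOLLOW(R') ⊇ FOLLOW(R) = {$, d, z}; in Q->R R' d Q', R' is followed by d Q' with FIRST {d}; in R'->z Q R' d, R' is followed by d with FIRST {d}; in Q'->d d U R', the suffix after R' is empty, so FOLLOW(R') ⊇ FOLLOW(Q') = {d, z}; in Q'->R' R' d d (occurrence 1), R' is followed by R' d d with FIRST {d, z}; in Q'->R' R' d d (occurrence 2), R' is followed by d d with FIRST {d}. Thus FOLLOW(R') = {$, d, z}.
FOLLOW(U): in Q->d z U Q, U is followed by Q with FIRST {λ, d, z}; in Q->d z U Q, the suffix after U is nullable, so FOLLOW(U) ⊇ FOLLOW(Q) = {d, z}; in R'->U, the suffix after U is empty, so FOLLOW(U) ⊇ FOLLOW(R') = {$, d, z}; in R'->Q U R z, U is followed by R z with FIRST {d, z}; in Q'->d d U R', U is followed by R' with FIRST {λ, d, z}; in Q'->d d U R', the suffix after U is nullable, so FOLLOW(U) ⊇ FOLLOW(Q') = {d, z}. Thus FOLLOW(U) = {$, d, z}.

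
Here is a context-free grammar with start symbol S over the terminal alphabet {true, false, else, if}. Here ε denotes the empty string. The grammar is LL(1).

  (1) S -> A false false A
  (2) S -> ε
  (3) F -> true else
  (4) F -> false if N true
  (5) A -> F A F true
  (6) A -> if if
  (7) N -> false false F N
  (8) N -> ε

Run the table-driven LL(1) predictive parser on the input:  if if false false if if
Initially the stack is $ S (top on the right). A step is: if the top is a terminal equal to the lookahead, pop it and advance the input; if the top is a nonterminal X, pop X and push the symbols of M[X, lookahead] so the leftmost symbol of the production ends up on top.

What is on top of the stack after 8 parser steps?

     Stack                  Input                      Action
  1  $ S                    if if false false if if $  expand S -> A false false A
  2  $ A false false A      if if false false if if $  expand A -> if if
  3  $ A false false if if  if if false false if if $  match if
  4  $ A false false if     if false false if if $     match if
  5  $ A false false        false false if if $        match false
  6  $ A false              false if if $              match false
  7  $ A                    if if $                    expand A -> if if
  8  $ if if                if if $                    match if
Stack after step 8: $ if (top = if).

if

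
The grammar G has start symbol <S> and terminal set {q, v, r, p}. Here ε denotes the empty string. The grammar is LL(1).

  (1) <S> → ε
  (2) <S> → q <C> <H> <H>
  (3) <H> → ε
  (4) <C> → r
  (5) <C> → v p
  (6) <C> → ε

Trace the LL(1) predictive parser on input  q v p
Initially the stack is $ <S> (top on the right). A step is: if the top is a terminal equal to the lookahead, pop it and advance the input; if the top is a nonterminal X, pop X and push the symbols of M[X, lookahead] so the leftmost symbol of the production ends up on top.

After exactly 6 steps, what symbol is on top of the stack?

<H>

step 1: stack=$ <S>  input=q v p $  — expand <S> → q <C> <H> <H>
step 2: stack=$ <H> <H> <C> q  input=q v p $  — match q
step 3: stack=$ <H> <H> <C>  input=v p $  — expand <C> → v p
step 4: stack=$ <H> <H> p v  input=v p $  — match v
step 5: stack=$ <H> <H> p  input=p $  — match p
step 6: stack=$ <H> <H>  input=$  — expand <H> → ε
Stack after step 6: $ <H> (top = <H>).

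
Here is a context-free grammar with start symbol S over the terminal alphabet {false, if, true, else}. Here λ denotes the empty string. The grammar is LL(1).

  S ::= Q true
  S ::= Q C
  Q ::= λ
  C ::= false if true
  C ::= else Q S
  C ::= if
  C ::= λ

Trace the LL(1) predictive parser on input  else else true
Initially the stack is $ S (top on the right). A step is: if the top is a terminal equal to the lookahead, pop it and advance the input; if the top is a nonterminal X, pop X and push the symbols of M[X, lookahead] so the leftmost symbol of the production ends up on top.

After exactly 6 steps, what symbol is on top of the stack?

Q

step 1: stack=$ S  input=else else true $  — expand S ::= Q C
step 2: stack=$ C Q  input=else else true $  — expand Q ::= λ
step 3: stack=$ C  input=else else true $  — expand C ::= else Q S
step 4: stack=$ S Q else  input=else else true $  — match else
step 5: stack=$ S Q  input=else true $  — expand Q ::= λ
step 6: stack=$ S  input=else true $  — expand S ::= Q C
Stack after step 6: $ C Q (top = Q).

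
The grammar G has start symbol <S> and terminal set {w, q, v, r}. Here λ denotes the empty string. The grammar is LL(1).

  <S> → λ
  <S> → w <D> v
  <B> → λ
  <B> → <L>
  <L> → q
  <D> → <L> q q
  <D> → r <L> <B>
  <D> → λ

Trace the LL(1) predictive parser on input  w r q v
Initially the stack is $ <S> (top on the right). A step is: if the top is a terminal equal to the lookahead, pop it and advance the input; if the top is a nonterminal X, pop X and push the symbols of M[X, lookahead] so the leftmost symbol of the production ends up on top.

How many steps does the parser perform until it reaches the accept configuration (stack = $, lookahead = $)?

8

     Stack          Input      Action
  1  $ <S>          w r q v $  expand <S> → w <D> v
  2  $ v <D> w      w r q v $  match w
  3  $ v <D>        r q v $    expand <D> → r <L> <B>
  4  $ v <B> <L> r  r q v $    match r
  5  $ v <B> <L>    q v $      expand <L> → q
  6  $ v <B> q      q v $      match q
  7  $ v <B>        v $        expand <B> → λ
  8  $ v            v $        match v
Accept reached after 8 steps.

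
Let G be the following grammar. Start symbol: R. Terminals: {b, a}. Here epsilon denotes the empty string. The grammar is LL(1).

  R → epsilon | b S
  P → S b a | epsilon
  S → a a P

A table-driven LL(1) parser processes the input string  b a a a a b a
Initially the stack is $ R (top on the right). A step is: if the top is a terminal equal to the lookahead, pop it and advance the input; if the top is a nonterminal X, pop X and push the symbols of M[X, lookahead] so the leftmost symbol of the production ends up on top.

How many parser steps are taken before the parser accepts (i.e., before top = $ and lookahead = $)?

12

step 1: stack=$ R  input=b a a a a b a $  — expand R → b S
step 2: stack=$ S b  input=b a a a a b a $  — match b
step 3: stack=$ S  input=a a a a b a $  — expand S → a a P
step 4: stack=$ P a a  input=a a a a b a $  — match a
step 5: stack=$ P a  input=a a a b a $  — match a
step 6: stack=$ P  input=a a b a $  — expand P → S b a
step 7: stack=$ a b S  input=a a b a $  — expand S → a a P
step 8: stack=$ a b P a a  input=a a b a $  — match a
step 9: stack=$ a b P a  input=a b a $  — match a
step 10: stack=$ a b P  input=b a $  — expand P → epsilon
step 11: stack=$ a b  input=b a $  — match b
step 12: stack=$ a  input=a $  — match a
Accept reached after 12 steps.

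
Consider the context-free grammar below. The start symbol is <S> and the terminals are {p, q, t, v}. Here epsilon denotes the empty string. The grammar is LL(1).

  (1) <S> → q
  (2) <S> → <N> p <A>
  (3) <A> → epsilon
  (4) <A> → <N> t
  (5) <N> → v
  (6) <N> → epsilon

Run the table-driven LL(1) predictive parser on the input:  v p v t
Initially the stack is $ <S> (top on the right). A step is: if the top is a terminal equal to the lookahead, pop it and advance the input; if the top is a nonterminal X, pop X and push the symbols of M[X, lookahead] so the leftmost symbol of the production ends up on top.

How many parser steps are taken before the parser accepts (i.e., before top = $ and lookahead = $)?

8

     Stack        Input      Action
  1  $ <S>        v p v t $  expand <S> → <N> p <A>
  2  $ <A> p <N>  v p v t $  expand <N> → v
  3  $ <A> p v    v p v t $  match v
  4  $ <A> p      p v t $    match p
  5  $ <A>        v t $      expand <A> → <N> t
  6  $ t <N>      v t $      expand <N> → v
  7  $ t v        v t $      match v
  8  $ t          t $        match t
Accept reached after 8 steps.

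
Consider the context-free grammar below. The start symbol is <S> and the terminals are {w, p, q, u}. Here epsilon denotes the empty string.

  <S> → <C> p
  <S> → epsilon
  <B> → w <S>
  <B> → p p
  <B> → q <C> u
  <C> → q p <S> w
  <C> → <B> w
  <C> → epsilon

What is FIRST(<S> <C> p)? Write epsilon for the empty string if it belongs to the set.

{p, q, w}

FIRST(<B>): from <B>→w <S> we get {w}; from <B>→p p we get {p}; from <B>→q <C> u we get {q}. So FIRST(<B>) = {p, q, w}.
FIRST(<C>): from <C>→q p <S> w we get {q}; from <C>→<B> w we get {p, q, w}; from <C>→epsilon we get {epsilon}. So FIRST(<C>) = {epsilon, p, q, w}.
FIRST(<S>): from <S>→<C> p we get {p, q, w}; from <S>→epsilon we get {epsilon}. So FIRST(<S>) = {epsilon, p, q, w}.
FIRST(<S> <C> p): take FIRST of each symbol in turn, carrying on past any symbol whose FIRST contains epsilon; result {p, q, w}.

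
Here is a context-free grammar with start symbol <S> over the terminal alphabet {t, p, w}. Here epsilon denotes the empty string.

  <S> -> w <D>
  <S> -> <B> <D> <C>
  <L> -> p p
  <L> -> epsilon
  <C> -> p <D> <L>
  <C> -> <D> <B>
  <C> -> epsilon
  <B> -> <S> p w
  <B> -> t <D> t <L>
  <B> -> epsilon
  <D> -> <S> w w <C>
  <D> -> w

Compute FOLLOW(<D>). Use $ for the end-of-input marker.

{$, p, t, w}

FIRST(<L>): from <L>->p p we get {p}; from <L>->epsilon we get {epsilon}. So FIRST(<L>) = {epsilon, p}.
FIRST(<S>): from <S>->w <D> we get {w}; from <S>-><B> <D> <C> we get {t, w}. So FIRST(<S>) = {t, w}.
FIRST(<B>): from <B>-><S> p w we get {t, w}; from <B>->t <D> t <L> we get {t}; from <B>->epsilon we get {epsilon}. So FIRST(<B>) = {epsilon, t, w}.
FIRST(<D>): from <D>-><S> w w <C> we get {t, w}; from <D>->w we get {w}. So FIRST(<D>) = {t, w}.
FIRST(<C>): from <C>->p <D> <L> we get {p}; from <C>-><D> <B> we get {t, w}; from <C>->epsilon we get {epsilon}. So FIRST(<C>) = {epsilon, p, t, w}.
FOLLOW(<S>) includes $ since <S> is the start symbol.
FOLLOW(<S>): in <B>-><S> p w, <S> is followed by p w with FIRST {p}; in <D>-><S> w w <C>, <S> is followed by w w <C> with FIRST {w}. Thus FOLLOW(<S>) = {$, p, w}.
FOLLOW(<L>): in <C>->p <D> <L>, the suffix after <L> is empty, so FOLLOW(<L>) ⊇ FOLLOW(<C>) = {$, p, t, w}; in <B>->t <D> t <L>, the suffix after <L> is empty, so FOLLOW(<L>) ⊇ FOLLOW(<B>) = {$, p, t, w}. Thus FOLLOW(<L>) = {$, p, t, w}.
FOLLOW(<C>): in <S>-><B> <D> <C>, the suffix after <C> is empty, so FOLLOW(<C>) ⊇ FOLLOW(<S>) = {$, p, w}; in <D>-><S> w w <C>, the suffix after <C> is empty, so FOLLOW(<C>) ⊇ FOLLOW(<D>) = {$, p, t, w}. Thus FOLLOW(<C>) = {$, p, t, w}.
FOLLOW(<B>): in <S>-><B> <D> <C>, <B> is followed by <D> <C> with FIRST {t, w}; in <C>-><D> <B>, the suffix after <B> is empty, so FOLLOW(<B>) ⊇ FOLLOW(<C>) = {$, p, t, w}. Thus FOLLOW(<B>) = {$, p, t, w}.
FOLLOW(<D>): in <S>->w <D>, the suffix after <D> is empty, so FOLLOW(<D>) ⊇ FOLLOW(<S>) = {$, p, w}; in <S>-><B> <D> <C>, <D> is followed by <C> with FIRST {epsilon, p, t, w}; in <S>-><B> <D> <C>, the suffix after <D> is nullable, so FOLLOW(<D>) ⊇ FOLLOW(<S>) = {$, p, w}; in <C>->p <D> <L>, <D> is followed by <L> with FIRST {epsilon, p}; in <C>->p <D> <L>, the suffix after <D> is nullable, so FOLLOW(<D>) ⊇ FOLLOW(<C>) = {$, p, t, w}; in <C>-><D> <B>, <D> is followed by <B> with FIRST {epsilon, t, w}; in <C>-><D> <B>, the suffix after <D> is nullable, so FOLLOW(<D>) ⊇ FOLLOW(<C>) = {$, p, t, w}; in <B>->t <D> t <L>, <D> is followed by t <L> with FIRST {t}. Thus FOLLOW(<D>) = {$, p, t, w}.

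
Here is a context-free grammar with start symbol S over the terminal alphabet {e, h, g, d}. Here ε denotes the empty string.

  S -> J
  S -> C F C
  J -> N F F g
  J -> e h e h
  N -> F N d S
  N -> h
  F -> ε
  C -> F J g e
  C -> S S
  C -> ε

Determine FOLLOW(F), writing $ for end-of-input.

{$, d, e, g, h}

FIRST(F): from F->ε we get {ε}. So FIRST(F) = {ε}.
FIRST(N): from N->F N d S we get {h}; from N->h we get {h}. So FIRST(N) = {h}.
FIRST(J): from J->N F F g we get {h}; from J->e h e h we get {e}. So FIRST(J) = {e, h}.
FIRST(S): from S->J we get {e, h}; from S->C F C we get {ε, e, h}. So FIRST(S) = {ε, e, h}.
FIRST(C): from C->F J g e we get {e, h}; from C->S S we get {ε, e, h}; from C->ε we get {ε}. So FIRST(C) = {ε, e, h}.
FOLLOW(S) includes $ since S is the start symbol.
FOLLOW(N): in J->N F F g, N is followed by F F g with FIRST {g}; in N->F N d S, N is followed by d S with FIRST {d}. Thus FOLLOW(N) = {d, g}.
FOLLOW(S): in N->F N d S, the suffix after S is empty, so FOLLOW(S) ⊇ FOLLOW(N) = {d, g}; in C->S S (occurrence 1), S is followed by S with FIRST {ε, e, h}; in C->S S (occurrence 1), the suffix after S is nullable, so FOLLOW(S) ⊇ FOLLOW(C) = {$, d, e, g, h}; in C->S S (occurrence 2), the suffix after S is empty, so FOLLOW(S) ⊇ FOLLOW(C) = {$, d, e, g, h}. Thus FOLLOW(S) = {$, d, e, g, h}.
FOLLOW(J): in S->J, the suffix after J is empty, so FOLLOW(J) ⊇ FOLLOW(S) = {$, d, e, g, h}; in C->F J g e, J is followed by g e with FIRST {g}. Thus FOLLOW(J) = {$, d, e, g, h}.
FOLLOW(F): in S->C F C, F is followed by C with FIRST {ε, e, h}; in S->C F C, the suffix after F is nullable, so FOLLOW(F) ⊇ FOLLOW(S) = {$, d, e, g, h}; in J->N F F g (occurrence 1), F is followed by F g with FIRST {g}; in J->N F F g (occurrence 2), F is followed by g with FIRST {g}; in N->F N d S, F is followed by N d S with FIRST {h}; in C->F J g e, F is followed by J g e with FIRST {e, h}. Thus FOLLOW(F) = {$, d, e, g, h}.
FOLLOW(C): in S->C F C (occurrence 1), C is followed by F C with FIRST {ε, e, h}; in S->C F C (occurrence 1), the suffix after C is nullable, so FOLLOW(C) ⊇ FOLLOW(S) = {$, d, e, g, h}; in S->C F C (occurrence 2), the suffix after C is empty, so FOLLOW(C) ⊇ FOLLOW(S) = {$, d, e, g, h}. Thus FOLLOW(C) = {$, d, e, g, h}.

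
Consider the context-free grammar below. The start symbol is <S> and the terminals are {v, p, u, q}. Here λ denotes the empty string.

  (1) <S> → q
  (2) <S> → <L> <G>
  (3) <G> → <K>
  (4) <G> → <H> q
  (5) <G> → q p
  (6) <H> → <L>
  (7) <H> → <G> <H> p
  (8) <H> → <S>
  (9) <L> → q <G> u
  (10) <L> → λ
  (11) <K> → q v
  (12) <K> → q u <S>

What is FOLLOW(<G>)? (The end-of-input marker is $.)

{$, p, q, u}

FIRST(<L>): from <L>→q <G> u we get {q}; from <L>→λ we get {λ}. So FIRST(<L>) = {λ, q}.
FIRST(<K>): from <K>→q v we get {q}; from <K>→q u <S> we get {q}. So FIRST(<K>) = {q}.
FIRST(<S>): from <S>→q we get {q}; from <S>→<L> <G> we get {q}. So FIRST(<S>) = {q}.
FIRST(<G>): from <G>→<K> we get {q}; from <G>→<H> q we get {q}; from <G>→q p we get {q}. So FIRST(<G>) = {q}.
FIRST(<H>): from <H>→<L> we get {λ, q}; from <H>→<G> <H> p we get {q}; from <H>→<S> we get {q}. So FIRST(<H>) = {λ, q}.
FOLLOW(<S>) includes $ since <S> is the start symbol.
FOLLOW(<H>): in <G>→<H> q, <H> is followed by q with FIRST {q}; in <H>→<G> <H> p, <H> is followed by p with FIRST {p}. Thus FOLLOW(<H>) = {p, q}.
FOLLOW(<L>): in <S>→<L> <G>, <L> is followed by <G> with FIRST {q}; in <H>→<L>, the suffix after <L> is empty, so FOLLOW(<L>) ⊇ FOLLOW(<H>) = {p, q}. Thus FOLLOW(<L>) = {p, q}.
FOLLOW(<S>): in <H>→<S>, the suffix after <S> is empty, so FOLLOW(<S>) ⊇ FOLLOW(<H>) = {p, q}; in <K>→q u <S>, the suffix after <S> is empty, so FOLLOW(<S>) ⊇ FOLLOW(<K>) = {$, p, q, u}. Thus FOLLOW(<S>) = {$, p, q, u}.
FOLLOW(<G>): in <S>→<L> <G>, the suffix after <G> is empty, so FOLLOW(<G>) ⊇ FOLLOW(<S>) = {$, p, q, u}; in <H>→<G> <H> p, <G> is followed by <H> p with FIRST {p, q}; in <L>→q <G> u, <G> is followed by u with FIRST {u}. Thus FOLLOW(<G>) = {$, p, q, u}.
FOLLOW(<K>): in <G>→<K>, the suffix after <K> is empty, so FOLLOW(<K>) ⊇ FOLLOW(<G>) = {$, p, q, u}. Thus FOLLOW(<K>) = {$, p, q, u}.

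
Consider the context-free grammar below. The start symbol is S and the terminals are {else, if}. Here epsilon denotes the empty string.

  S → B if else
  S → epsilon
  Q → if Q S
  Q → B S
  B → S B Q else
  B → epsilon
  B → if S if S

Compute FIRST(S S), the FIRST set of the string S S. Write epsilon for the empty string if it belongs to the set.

FIRST(S) = {epsilon, else, if}  (via B if else)
FIRST(Q) = {epsilon, else, if}  (via B S)
FIRST(B) = {epsilon, else, if}  (via S B Q else)
FIRST(S S): take FIRST of each symbol in turn, carrying on past any symbol whose FIRST contains epsilon; result {epsilon, else, if}.

{epsilon, else, if}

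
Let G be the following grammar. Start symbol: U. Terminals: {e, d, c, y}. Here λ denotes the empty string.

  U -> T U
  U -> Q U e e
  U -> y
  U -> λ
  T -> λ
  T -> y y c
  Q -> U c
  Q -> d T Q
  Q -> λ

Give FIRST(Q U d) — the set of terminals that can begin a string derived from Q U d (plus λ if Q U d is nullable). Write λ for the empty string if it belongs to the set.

{c, d, e, y}

FIRST(T) = {λ, y}
FIRST(U) = {λ, c, d, e, y}  (via T U, Q U e e)
FIRST(Q) = {λ, c, d, e, y}  (via U c)
FIRST(Q U d): take FIRST of each symbol in turn, carrying on past any symbol whose FIRST contains λ; result {c, d, e, y}.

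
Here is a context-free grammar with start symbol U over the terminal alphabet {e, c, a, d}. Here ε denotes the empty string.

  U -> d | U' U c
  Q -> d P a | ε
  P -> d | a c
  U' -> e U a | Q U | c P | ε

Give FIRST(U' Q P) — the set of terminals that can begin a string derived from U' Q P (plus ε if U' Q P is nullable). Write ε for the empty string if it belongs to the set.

FIRST(Q) = {ε, d}
FIRST(P) = {a, d}
FIRST(U) = {c, d, e}  (via U' U c)
FIRST(U') = {ε, c, d, e}  (via Q U)
FIRST(U' Q P): take FIRST of each symbol in turn, carrying on past any symbol whose FIRST contains ε; result {a, c, d, e}.

{a, c, d, e}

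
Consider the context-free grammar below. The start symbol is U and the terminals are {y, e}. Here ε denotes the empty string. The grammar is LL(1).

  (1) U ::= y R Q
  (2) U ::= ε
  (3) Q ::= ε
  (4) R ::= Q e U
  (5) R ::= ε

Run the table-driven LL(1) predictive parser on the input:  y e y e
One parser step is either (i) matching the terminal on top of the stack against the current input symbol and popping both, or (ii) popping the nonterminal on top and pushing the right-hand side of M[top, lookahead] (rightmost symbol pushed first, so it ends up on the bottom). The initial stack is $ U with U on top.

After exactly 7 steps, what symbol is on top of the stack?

R

     Stack      Input      Action
  1  $ U        y e y e $  expand U ::= y R Q
  2  $ Q R y    y e y e $  match y
  3  $ Q R      e y e $    expand R ::= Q e U
  4  $ Q U e Q  e y e $    expand Q ::= ε
  5  $ Q U e    e y e $    match e
  6  $ Q U      y e $      expand U ::= y R Q
  7  $ Q Q R y  y e $      match y
Stack after step 7: $ Q Q R (top = R).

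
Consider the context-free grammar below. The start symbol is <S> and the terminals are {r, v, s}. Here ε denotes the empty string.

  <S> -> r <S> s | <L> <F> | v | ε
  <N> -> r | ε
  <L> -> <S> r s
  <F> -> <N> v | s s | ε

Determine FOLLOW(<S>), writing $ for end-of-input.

FIRST(<N>) = {ε, r}
FIRST(<F>) = {ε, r, s, v}  (via <N> v)
FIRST(<S>) = {ε, r, v}  (via <L> <F>)
FIRST(<L>) = {r, v}  (via <S> r s)
FOLLOW(<S>) includes $ since <S> is the start symbol.
FOLLOW(<S>): in <S>->r <S> s, <S> is followed by s with FIRST {s}; in <L>-><S> r s, <S> is followed by r s with FIRST {r}. Thus FOLLOW(<S>) = {$, r, s}.
FOLLOW(<N>): in <F>-><N> v, <N> is followed by v with FIRST {v}. Thus FOLLOW(<N>) = {v}.
FOLLOW(<L>): in <S>-><L> <F>, <L> is followed by <F> with FIRST {ε, r, s, v}; in <S>-><L> <F>, the suffix after <L> is nullable, so FOLLOW(<L>) ⊇ FOLLOW(<S>) = {$, r, s}. Thus FOLLOW(<L>) = {$, r, s, v}.
FOLLOW(<F>): in <S>-><L> <F>, the suffix after <F> is empty, so FOLLOW(<F>) ⊇ FOLLOW(<S>) = {$, r, s}. Thus FOLLOW(<F>) = {$, r, s}.

{$, r, s}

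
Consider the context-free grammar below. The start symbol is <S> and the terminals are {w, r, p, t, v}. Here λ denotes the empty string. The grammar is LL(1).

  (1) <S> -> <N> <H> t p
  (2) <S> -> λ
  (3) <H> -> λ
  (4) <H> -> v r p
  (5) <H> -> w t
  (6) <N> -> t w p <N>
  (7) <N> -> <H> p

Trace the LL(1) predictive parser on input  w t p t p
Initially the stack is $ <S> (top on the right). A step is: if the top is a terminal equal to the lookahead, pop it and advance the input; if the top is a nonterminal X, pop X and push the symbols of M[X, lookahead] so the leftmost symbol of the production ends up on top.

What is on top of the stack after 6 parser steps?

<H>

step 1: stack=$ <S>  input=w t p t p $  — expand <S> -> <N> <H> t p
step 2: stack=$ p t <H> <N>  input=w t p t p $  — expand <N> -> <H> p
step 3: stack=$ p t <H> p <H>  input=w t p t p $  — expand <H> -> w t
step 4: stack=$ p t <H> p t w  input=w t p t p $  — match w
step 5: stack=$ p t <H> p t  input=t p t p $  — match t
step 6: stack=$ p t <H> p  input=p t p $  — match p
Stack after step 6: $ p t <H> (top = <H>).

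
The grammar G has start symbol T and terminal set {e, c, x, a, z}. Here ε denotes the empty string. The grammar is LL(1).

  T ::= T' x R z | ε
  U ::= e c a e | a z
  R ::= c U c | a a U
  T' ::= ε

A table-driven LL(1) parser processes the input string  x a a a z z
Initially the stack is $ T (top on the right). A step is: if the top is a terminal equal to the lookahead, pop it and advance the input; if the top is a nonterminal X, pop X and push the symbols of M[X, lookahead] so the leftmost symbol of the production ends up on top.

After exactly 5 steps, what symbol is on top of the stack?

     Stack       Input          Action
  1  $ T         x a a a z z $  expand T ::= T' x R z
  2  $ z R x T'  x a a a z z $  expand T' ::= ε
  3  $ z R x     x a a a z z $  match x
  4  $ z R       a a a z z $    expand R ::= a a U
  5  $ z U a a   a a a z z $    match a
Stack after step 5: $ z U a (top = a).

a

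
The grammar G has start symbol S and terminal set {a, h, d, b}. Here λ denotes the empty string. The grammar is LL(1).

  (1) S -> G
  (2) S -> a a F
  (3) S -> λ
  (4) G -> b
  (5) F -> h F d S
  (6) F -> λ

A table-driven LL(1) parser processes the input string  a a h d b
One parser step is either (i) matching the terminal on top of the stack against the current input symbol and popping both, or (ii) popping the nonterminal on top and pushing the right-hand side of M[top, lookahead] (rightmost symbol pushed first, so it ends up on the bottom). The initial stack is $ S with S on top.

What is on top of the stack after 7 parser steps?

S

     Stack      Input        Action
  1  $ S        a a h d b $  expand S -> a a F
  2  $ F a a    a a h d b $  match a
  3  $ F a      a h d b $    match a
  4  $ F        h d b $      expand F -> h F d S
  5  $ S d F h  h d b $      match h
  6  $ S d F    d b $        expand F -> λ
  7  $ S d      d b $        match d
Stack after step 7: $ S (top = S).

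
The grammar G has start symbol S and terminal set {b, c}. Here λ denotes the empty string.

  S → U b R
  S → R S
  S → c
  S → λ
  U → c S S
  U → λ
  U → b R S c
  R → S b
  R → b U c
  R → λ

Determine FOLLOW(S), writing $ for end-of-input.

{$, b, c}

FIRST(U): from U→c S S we get {c}; from U→λ we get {λ}; from U→b R S c we get {b}. So FIRST(U) = {λ, b, c}.
FIRST(S): from S→U b R we get {b, c}; from S→R S we get {λ, b, c}; from S→c we get {c}; from S→λ we get {λ}. So FIRST(S) = {λ, b, c}.
FIRST(R): from R→S b we get {b, c}; from R→b U c we get {b}; from R→λ we get {λ}. So FIRST(R) = {λ, b, c}.
FOLLOW(S) includes $ since S is the start symbol.
FOLLOW(U): in S→U b R, U is followed by b R with FIRST {b}; in R→b U c, U is followed by c with FIRST {c}. Thus FOLLOW(U) = {b, c}.
FOLLOW(S): in S→R S, the suffix after S is empty (adds nothing new); in U→c S S (occurrence 1), S is followed by S with FIRST {λ, b, c}; in U→c S S (occurrence 1), the suffix after S is nullable, so FOLLOW(S) ⊇ FOLLOW(U) = {b, c}; in U→c S S (occurrence 2), the suffix after S is empty, so FOLLOW(S) ⊇ FOLLOW(U) = {b, c}; in U→b R S c, S is followed by c with FIRST {c}; in R→S b, S is followed by b with FIRST {b}. Thus FOLLOW(S) = {$, b, c}.
FOLLOW(R): in S→U b R, the suffix after R is empty, so FOLLOW(R) ⊇ FOLLOW(S) = {$, b, c}; in S→R S, R is followed by S with FIRST {λ, b, c}; in S→R S, the suffix after R is nullable, so FOLLOW(R) ⊇ FOLLOW(S) = {$, b, c}; in U→b R S c, R is followed by S c with FIRST {b, c}. Thus FOLLOW(R) = {$, b, c}.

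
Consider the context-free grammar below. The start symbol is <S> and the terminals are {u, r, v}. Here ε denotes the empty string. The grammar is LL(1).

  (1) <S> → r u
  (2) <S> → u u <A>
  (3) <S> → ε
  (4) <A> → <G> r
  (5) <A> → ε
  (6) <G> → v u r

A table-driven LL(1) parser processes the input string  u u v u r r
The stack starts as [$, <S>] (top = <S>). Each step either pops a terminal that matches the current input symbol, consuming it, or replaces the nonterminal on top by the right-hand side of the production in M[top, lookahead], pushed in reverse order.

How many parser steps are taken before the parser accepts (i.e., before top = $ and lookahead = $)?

     Stack      Input          Action
  1  $ <S>      u u v u r r $  expand <S> → u u <A>
  2  $ <A> u u  u u v u r r $  match u
  3  $ <A> u    u v u r r $    match u
  4  $ <A>      v u r r $      expand <A> → <G> r
  5  $ r <G>    v u r r $      expand <G> → v u r
  6  $ r r u v  v u r r $      match v
  7  $ r r u    u r r $        match u
  8  $ r r      r r $          match r
  9  $ r        r $            match r
Accept reached after 9 steps.

9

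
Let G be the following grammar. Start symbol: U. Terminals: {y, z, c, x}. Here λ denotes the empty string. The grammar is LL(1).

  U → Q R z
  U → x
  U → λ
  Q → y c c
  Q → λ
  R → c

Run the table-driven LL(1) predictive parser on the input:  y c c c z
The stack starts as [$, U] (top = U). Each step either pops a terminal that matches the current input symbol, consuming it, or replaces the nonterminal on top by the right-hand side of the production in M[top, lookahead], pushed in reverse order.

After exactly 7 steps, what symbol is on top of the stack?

z

     Stack        Input        Action
  1  $ U          y c c c z $  expand U → Q R z
  2  $ z R Q      y c c c z $  expand Q → y c c
  3  $ z R c c y  y c c c z $  match y
  4  $ z R c c    c c c z $    match c
  5  $ z R c      c c z $      match c
  6  $ z R        c z $        expand R → c
  7  $ z c        c z $        match c
Stack after step 7: $ z (top = z).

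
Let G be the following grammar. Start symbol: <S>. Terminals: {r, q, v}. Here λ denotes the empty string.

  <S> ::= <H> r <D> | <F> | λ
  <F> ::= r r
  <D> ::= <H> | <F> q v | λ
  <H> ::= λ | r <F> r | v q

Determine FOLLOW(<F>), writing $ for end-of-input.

{$, q, r}

FIRST(<F>): from <F>::=r r we get {r}. So FIRST(<F>) = {r}.
FIRST(<H>): from <H>::=λ we get {λ}; from <H>::=r <F> r we get {r}; from <H>::=v q we get {v}. So FIRST(<H>) = {λ, r, v}.
FIRST(<S>): from <S>::=<H> r <D> we get {r, v}; from <S>::=<F> we get {r}; from <S>::=λ we get {λ}. So FIRST(<S>) = {λ, r, v}.
FIRST(<D>): from <D>::=<H> we get {λ, r, v}; from <D>::=<F> q v we get {r}; from <D>::=λ we get {λ}. So FIRST(<D>) = {λ, r, v}.
FOLLOW(<S>) includes $ since <S> is the start symbol.
FOLLOW(<S>): <S> appears on no right-hand side. Thus FOLLOW(<S>) = {$}.
FOLLOW(<F>): in <S>::=<F>, the suffix after <F> is empty, so FOLLOW(<F>) ⊇ FOLLOW(<S>) = {$}; in <D>::=<F> q v, <F> is followed by q v with FIRST {q}; in <H>::=r <F> r, <F> is followed by r with FIRST {r}. Thus FOLLOW(<F>) = {$, q, r}.
FOLLOW(<D>): in <S>::=<H> r <D>, the suffix after <D> is empty, so FOLLOW(<D>) ⊇ FOLLOW(<S>) = {$}. Thus FOLLOW(<D>) = {$}.
FOLLOW(<H>): in <S>::=<H> r <D>, <H> is followed by r <D> with FIRST {r}; in <D>::=<H>, the suffix after <H> is empty, so FOLLOW(<H>) ⊇ FOLLOW(<D>) = {$}. Thus FOLLOW(<H>) = {$, r}.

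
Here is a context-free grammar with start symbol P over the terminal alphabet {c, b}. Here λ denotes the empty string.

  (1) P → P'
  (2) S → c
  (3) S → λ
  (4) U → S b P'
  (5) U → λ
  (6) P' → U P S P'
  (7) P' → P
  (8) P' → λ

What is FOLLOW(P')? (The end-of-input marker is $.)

{$, b, c}

FIRST(S) = {λ, c}
FIRST(U) = {λ, b, c}  (via S b P')
FIRST(P) = {λ, b, c}  (via P')
FIRST(P') = {λ, b, c}  (via U P S P', P)
FOLLOW(P) includes $ since P is the start symbol.
FOLLOW(P): in P'→U P S P', P is followed by S P' with FIRST {λ, b, c}; in P'→U P S P', the suffix after P is nullable, so FOLLOW(P) ⊇ FOLLOW(P') = {$, b, c}; in P'→P, the suffix after P is empty, so FOLLOW(P) ⊇ FOLLOW(P') = {$, b, c}. Thus FOLLOW(P) = {$, b, c}.
FOLLOW(S): in U→S b P', S is followed by b P' with FIRST {b}; in P'→U P S P', S is followed by P' with FIRST {λ, b, c}; in P'→U P S P', the suffix after S is nullable, so FOLLOW(S) ⊇ FOLLOW(P') = {$, b, c}. Thus FOLLOW(S) = {$, b, c}.
FOLLOW(U): in P'→U P S P', U is followed by P S P' with FIRST {λ, b, c}; in P'→U P S P', the suffix after U is nullable, so FOLLOW(U) ⊇ FOLLOW(P') = {$, b, c}. Thus FOLLOW(U) = {$, b, c}.
FOLLOW(P'): in P→P', the suffix after P' is empty, so FOLLOW(P') ⊇ FOLLOW(P) = {$, b, c}; in U→S b P', the suffix after P' is empty, so FOLLOW(P') ⊇ FOLLOW(U) = {$, b, c}; in P'→U P S P', the suffix after P' is empty (adds nothing new). Thus FOLLOW(P') = {$, b, c}.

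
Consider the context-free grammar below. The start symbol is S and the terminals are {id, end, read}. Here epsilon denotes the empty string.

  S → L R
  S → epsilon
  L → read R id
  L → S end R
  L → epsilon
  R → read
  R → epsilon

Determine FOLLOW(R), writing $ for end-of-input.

{$, end, id, read}

FIRST(R) = {epsilon, read}
FIRST(S) = {epsilon, end, read}  (via L R)
FIRST(L) = {epsilon, end, read}  (via S end R)
FOLLOW(S) includes $ since S is the start symbol.
FOLLOW(S): in L→S end R, S is followed by end R with FIRST {end}. Thus FOLLOW(S) = {$, end}.
FOLLOW(L): in S→L R, L is followed by R with FIRST {epsilon, read}; in S→L R, the suffix after L is nullable, so FOLLOW(L) ⊇ FOLLOW(S) = {$, end}. Thus FOLLOW(L) = {$, end, read}.
FOLLOW(R): in S→L R, the suffix after R is empty, so FOLLOW(R) ⊇ FOLLOW(S) = {$, end}; in L→read R id, R is followed by id with FIRST {id}; in L→S end R, the suffix after R is empty, so FOLLOW(R) ⊇ FOLLOW(L) = {$, end, read}. Thus FOLLOW(R) = {$, end, id, read}.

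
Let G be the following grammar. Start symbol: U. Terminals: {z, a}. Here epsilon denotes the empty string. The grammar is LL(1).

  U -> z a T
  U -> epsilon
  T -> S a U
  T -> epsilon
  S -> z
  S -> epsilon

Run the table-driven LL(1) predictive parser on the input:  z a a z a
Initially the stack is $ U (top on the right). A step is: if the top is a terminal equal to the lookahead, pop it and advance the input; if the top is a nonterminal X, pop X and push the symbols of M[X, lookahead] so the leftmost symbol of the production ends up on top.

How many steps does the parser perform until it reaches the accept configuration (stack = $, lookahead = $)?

10

step 1: stack=$ U  input=z a a z a $  — expand U -> z a T
step 2: stack=$ T a z  input=z a a z a $  — match z
step 3: stack=$ T a  input=a a z a $  — match a
step 4: stack=$ T  input=a z a $  — expand T -> S a U
step 5: stack=$ U a S  input=a z a $  — expand S -> epsilon
step 6: stack=$ U a  input=a z a $  — match a
step 7: stack=$ U  input=z a $  — expand U -> z a T
step 8: stack=$ T a z  input=z a $  — match z
step 9: stack=$ T a  input=a $  — match a
step 10: stack=$ T  input=$  — expand T -> epsilon
Accept reached after 10 steps.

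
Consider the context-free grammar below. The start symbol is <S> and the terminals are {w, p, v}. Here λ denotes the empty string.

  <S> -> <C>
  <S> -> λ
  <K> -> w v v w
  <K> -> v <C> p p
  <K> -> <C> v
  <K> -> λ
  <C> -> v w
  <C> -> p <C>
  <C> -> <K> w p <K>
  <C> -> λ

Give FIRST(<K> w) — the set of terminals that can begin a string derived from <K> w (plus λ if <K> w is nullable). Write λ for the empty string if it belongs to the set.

{p, v, w}

FIRST(<S>) = {λ, p, v, w}  (via <C>)
FIRST(<K>) = {λ, p, v, w}  (via <C> v)
FIRST(<C>) = {λ, p, v, w}  (via <K> w p <K>)
FIRST(<K> w): take FIRST of each symbol in turn, carrying on past any symbol whose FIRST contains λ; result {p, v, w}.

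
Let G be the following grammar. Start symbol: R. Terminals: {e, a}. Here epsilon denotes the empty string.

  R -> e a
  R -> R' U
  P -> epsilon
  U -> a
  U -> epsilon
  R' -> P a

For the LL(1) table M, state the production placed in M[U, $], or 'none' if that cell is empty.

U -> epsilon

FIRST(P) = {epsilon}
FIRST(U) = {epsilon, a}
FIRST(R') = {a}  (via P a)
FIRST(R) = {a, e}  (via R' U)
FOLLOW(R) includes $ since R is the start symbol.
FOLLOW(R): R appears on no right-hand side. Thus FOLLOW(R) = {$}.
FOLLOW(U): in R->R' U, the suffix after U is empty, so FOLLOW(U) ⊇ FOLLOW(R) = {$}. Thus FOLLOW(U) = {$}.
For U -> a: FIRST(a) = {a}, so it goes in M[U, t] for t ∈ {a}.
For U -> epsilon: FIRST(epsilon) = {epsilon}, so it goes in M[U, t] for t ∈ {}; since epsilon ∈ FIRST, also for every t ∈ FOLLOW(U) = {$}.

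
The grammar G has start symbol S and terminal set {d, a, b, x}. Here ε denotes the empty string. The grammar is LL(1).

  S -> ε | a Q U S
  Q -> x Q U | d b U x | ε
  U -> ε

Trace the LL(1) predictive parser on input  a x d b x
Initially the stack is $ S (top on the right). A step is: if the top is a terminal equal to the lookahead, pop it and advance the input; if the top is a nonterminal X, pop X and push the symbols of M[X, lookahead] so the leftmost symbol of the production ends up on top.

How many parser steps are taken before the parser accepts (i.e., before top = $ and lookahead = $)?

      Stack            Input        Action
   1  $ S              a x d b x $  expand S -> a Q U S
   2  $ S U Q a        a x d b x $  match a
   3  $ S U Q          x d b x $    expand Q -> x Q U
   4  $ S U U Q x      x d b x $    match x
   5  $ S U U Q        d b x $      expand Q -> d b U x
   6  $ S U U x U b d  d b x $      match d
   7  $ S U U x U b    b x $        match b
   8  $ S U U x U      x $          expand U -> ε
   9  $ S U U x        x $          match x
  10  $ S U U          $            expand U -> ε
  11  $ S U            $            expand U -> ε
  12  $ S              $            expand S -> ε
Accept reached after 12 steps.

12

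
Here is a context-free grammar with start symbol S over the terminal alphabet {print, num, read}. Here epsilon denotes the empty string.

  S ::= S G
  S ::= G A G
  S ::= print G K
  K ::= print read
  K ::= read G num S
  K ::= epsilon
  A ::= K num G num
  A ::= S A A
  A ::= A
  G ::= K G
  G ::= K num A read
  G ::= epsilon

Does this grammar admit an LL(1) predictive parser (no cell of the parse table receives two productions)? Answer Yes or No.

FIRST(S) = {num, print, read}
FIRST(K) = {epsilon, print, read}
FIRST(A) = {num, print, read}
FIRST(G) = {epsilon, num, print, read}
FOLLOW(S) = {$, num, print, read}
FOLLOW(K) = {$, num, print, read}
FOLLOW(A) = {$, num, print, read}
FOLLOW(G) = {$, num, print, read}
Cell M[A, num] receives both A ::= K num G num and A ::= S A A and A ::= A — the grammar is not LL(1).

No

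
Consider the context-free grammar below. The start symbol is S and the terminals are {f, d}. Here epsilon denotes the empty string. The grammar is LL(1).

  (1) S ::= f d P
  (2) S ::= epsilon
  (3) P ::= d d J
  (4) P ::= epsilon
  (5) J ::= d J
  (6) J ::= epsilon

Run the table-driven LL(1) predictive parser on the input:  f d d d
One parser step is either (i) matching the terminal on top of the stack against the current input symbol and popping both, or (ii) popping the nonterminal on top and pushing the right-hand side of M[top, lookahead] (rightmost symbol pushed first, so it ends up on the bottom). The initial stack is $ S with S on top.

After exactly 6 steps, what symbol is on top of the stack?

step 1: stack=$ S  input=f d d d $  — expand S ::= f d P
step 2: stack=$ P d f  input=f d d d $  — match f
step 3: stack=$ P d  input=d d d $  — match d
step 4: stack=$ P  input=d d $  — expand P ::= d d J
step 5: stack=$ J d d  input=d d $  — match d
step 6: stack=$ J d  input=d $  — match d
Stack after step 6: $ J (top = J).

J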